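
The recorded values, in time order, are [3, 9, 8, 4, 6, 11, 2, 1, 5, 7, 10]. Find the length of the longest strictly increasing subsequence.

5

Track the smallest tail for each achievable length (strict):
3 → extends → [3]
9 → extends → [3, 9]
8 → replaces 9 → [3, 8]
4 → replaces 8 → [3, 4]
6 → extends → [3, 4, 6]
11 → extends → [3, 4, 6, 11]
2 → replaces 3 → [2, 4, 6, 11]
1 → replaces 2 → [1, 4, 6, 11]
5 → replaces 6 → [1, 4, 5, 11]
7 → replaces 11 → [1, 4, 5, 7]
10 → extends → [1, 4, 5, 7, 10]
Five tails, so the longest strictly increasing subsequence has length 5 (e.g. 3, 4, 6, 7, 10).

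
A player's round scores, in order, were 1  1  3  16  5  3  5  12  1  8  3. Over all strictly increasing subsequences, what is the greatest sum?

Let S[i] be the best sum of a strictly increasing subsequence ending at i:
i:      1  2  3  4  5  6  7  8  9 10 11
a[i]:   1  1  3 16  5  3  5 12  1  8  3
S:      1  1  4 20  9  4  9 21  1 17  4
Maximum is 21 (e.g. 1 + 3 + 5 + 12).

21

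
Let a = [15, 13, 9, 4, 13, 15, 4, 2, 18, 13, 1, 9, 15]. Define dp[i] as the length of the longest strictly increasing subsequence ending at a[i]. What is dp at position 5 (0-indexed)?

dp[i] = 1 + max{dp[j] : j<i, a[j]<a[i]} (or 1 if no such j):
i:      0  1  2  3  4  5  6  7  8  9 10 11 12
a[i]:  15 13  9  4 13 15  4  2 18 13  1  9 15
dp:     1  1  1  1  2  3  1  1  4  2  1  2  3
At index 5 the value is 3.

3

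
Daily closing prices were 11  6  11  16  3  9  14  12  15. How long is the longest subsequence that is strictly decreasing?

3

Let dp[i] be the longest strictly decreasing subsequence ending at i:
i:      1  2  3  4  5  6  7  8  9
a[i]:  11  6 11 16  3  9 14 12 15
dp:     1  2  1  1  3  2  2  3  2
Maximum is 3.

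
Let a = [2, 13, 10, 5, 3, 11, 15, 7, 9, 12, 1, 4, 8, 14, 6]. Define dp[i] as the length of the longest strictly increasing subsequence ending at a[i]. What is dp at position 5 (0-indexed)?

dp[i] = 1 + max{dp[j] : j<i, a[j]<a[i]} (or 1 if no such j):
i:      0  1  2  3  4  5  6  7  8  9 10 11 12 13 14
a[i]:   2 13 10  5  3 11 15  7  9 12  1  4  8 14  6
dp:     1  2  2  2  2  3  4  3  4  5  1  3  4  6  4
At index 5 the value is 3.

3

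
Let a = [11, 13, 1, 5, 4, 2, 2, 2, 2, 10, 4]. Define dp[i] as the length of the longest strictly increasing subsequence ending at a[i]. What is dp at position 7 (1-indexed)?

dp[i] = 1 + max{dp[j] : j<i, a[j]<a[i]} (or 1 if no such j):
i:      1  2  3  4  5  6  7  8  9 10 11
a[i]:  11 13  1  5  4  2  2  2  2 10  4
dp:     1  2  1  2  2  2  2  2  2  3  3
At index 7 the value is 2.

2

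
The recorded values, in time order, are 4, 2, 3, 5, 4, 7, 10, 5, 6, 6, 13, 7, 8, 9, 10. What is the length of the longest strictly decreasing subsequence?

2

Let dp[i] be the longest strictly decreasing subsequence ending at i:
i:      1  2  3  4  5  6  7  8  9 10 11 12 13 14 15
a[i]:   4  2  3  5  4  7 10  5  6  6 13  7  8  9 10
dp:     1  2  2  1  2  1  1  2  2  2  1  2  2  2  2
Maximum is 2.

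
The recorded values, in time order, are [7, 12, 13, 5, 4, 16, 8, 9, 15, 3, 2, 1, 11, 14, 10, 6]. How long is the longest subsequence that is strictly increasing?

5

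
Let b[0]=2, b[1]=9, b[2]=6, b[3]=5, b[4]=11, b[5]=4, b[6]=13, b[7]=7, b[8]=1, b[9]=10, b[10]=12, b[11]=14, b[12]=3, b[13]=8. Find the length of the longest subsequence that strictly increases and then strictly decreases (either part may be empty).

inc[i] = longest strictly increasing subsequence ending at i; dec[i] = longest strictly decreasing subsequence starting at i:
i:      0  1  2  3  4  5  6  7  8  9 10 11 12 13
b[i]:   2  9  6  5 11  4 13  7  1 10 12 14  3  8
inc:    1  2  2  2  3  2  4  3  1  4  5  6  2  4
dec:    2  5  4  3  3  2  3  2  1  2  2  2  1  1
Best peak at i=11 (value 14): inc=6, dec=2, length 6+2−1 = 7.

7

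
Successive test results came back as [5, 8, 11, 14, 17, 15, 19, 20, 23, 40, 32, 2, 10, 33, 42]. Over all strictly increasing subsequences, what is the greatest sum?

Let S[i] be the best sum of a strictly increasing subsequence ending at i:
i:       1   2   3   4   5   6   7   8   9  10  11  12  13  14  15
a[i]:    5   8  11  14  17  15  19  20  23  40  32   2  10  33  42
S:       5  13  24  38  55  53  74  94 117 157 149   2  23 182 224
Maximum is 224 (e.g. 5 + 8 + 11 + 14 + 17 + 19 + 20 + 23 + 32 + 33 + 42).

224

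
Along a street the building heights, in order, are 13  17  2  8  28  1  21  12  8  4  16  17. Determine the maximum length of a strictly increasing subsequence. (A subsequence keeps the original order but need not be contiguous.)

Track the smallest tail for each achievable length (strict):
13 → extends → [13]
17 → extends → [13, 17]
2 → replaces 13 → [2, 17]
8 → replaces 17 → [2, 8]
28 → extends → [2, 8, 28]
1 → replaces 2 → [1, 8, 28]
21 → replaces 28 → [1, 8, 21]
12 → replaces 21 → [1, 8, 12]
8 → already a tail → [1, 8, 12]
4 → replaces 8 → [1, 4, 12]
16 → extends → [1, 4, 12, 16]
17 → extends → [1, 4, 12, 16, 17]
Five tails, so the longest strictly increasing subsequence has length 5 (e.g. 2, 8, 12, 16, 17).

5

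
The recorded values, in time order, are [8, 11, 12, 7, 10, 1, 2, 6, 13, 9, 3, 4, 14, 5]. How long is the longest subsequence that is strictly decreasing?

4

Negate each value so 'decreasing' becomes 'increasing', then run patience tails on the negated sequence:
-8 → extends → [-8]
-11 → replaces -8 → [-11]
-12 → replaces -11 → [-12]
-7 → extends → [-12, -7]
-10 → replaces -7 → [-12, -10]
-1 → extends → [-12, -10, -1]
-2 → replaces -1 → [-12, -10, -2]
-6 → replaces -2 → [-12, -10, -6]
-13 → replaces -12 → [-13, -10, -6]
-9 → replaces -6 → [-13, -10, -9]
-3 → extends → [-13, -10, -9, -3]
-4 → replaces -3 → [-13, -10, -9, -4]
-14 → replaces -13 → [-14, -10, -9, -4]
-5 → replaces -4 → [-14, -10, -9, -5]
Four tails, so the longest strictly decreasing subsequence of the original has length 4.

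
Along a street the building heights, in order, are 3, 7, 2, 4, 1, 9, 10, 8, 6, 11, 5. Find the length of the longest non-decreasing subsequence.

5

Let dp[i] be the length of the longest such subsequence ending at index i:
i:      1  2  3  4  5  6  7  8  9 10 11
a[i]:   3  7  2  4  1  9 10  8  6 11  5
dp:     1  2  1  2  1  3  4  3  3  5  3
Maximum dp value is 5.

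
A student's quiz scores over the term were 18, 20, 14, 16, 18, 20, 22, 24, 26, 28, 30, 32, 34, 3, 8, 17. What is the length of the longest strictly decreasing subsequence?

3

Let dp[i] be the longest strictly decreasing subsequence ending at i:
i:      1  2  3  4  5  6  7  8  9 10 11 12 13 14 15 16
a[i]:  18 20 14 16 18 20 22 24 26 28 30 32 34  3  8 17
dp:     1  1  2  2  2  1  1  1  1  1  1  1  1  3  3  3
Maximum is 3.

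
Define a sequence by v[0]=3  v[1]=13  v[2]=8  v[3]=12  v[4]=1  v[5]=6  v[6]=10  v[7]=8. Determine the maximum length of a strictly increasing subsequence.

3

Let dp[i] be the length of the longest such subsequence ending at index i:
i:      0  1  2  3  4  5  6  7
v[i]:   3 13  8 12  1  6 10  8
dp:     1  2  2  3  1  2  3  3
Maximum dp value is 3.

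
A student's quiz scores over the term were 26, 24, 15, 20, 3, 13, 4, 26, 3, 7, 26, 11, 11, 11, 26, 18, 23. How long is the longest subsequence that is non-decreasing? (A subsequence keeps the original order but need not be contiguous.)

Track the smallest tail for each achievable length (allowing ties):
26 → extends → [26]
24 → replaces 26 → [24]
15 → replaces 24 → [15]
20 → extends → [15, 20]
3 → replaces 15 → [3, 20]
13 → replaces 20 → [3, 13]
4 → replaces 13 → [3, 4]
26 → extends → [3, 4, 26]
3 → replaces 4 → [3, 3, 26]
7 → replaces 26 → [3, 3, 7]
26 → extends → [3, 3, 7, 26]
11 → replaces 26 → [3, 3, 7, 11]
11 → extends → [3, 3, 7, 11, 11]
11 → extends → [3, 3, 7, 11, 11, 11]
26 → extends → [3, 3, 7, 11, 11, 11, 26]
18 → replaces 26 → [3, 3, 7, 11, 11, 11, 18]
23 → extends → [3, 3, 7, 11, 11, 11, 18, 23]
Eight tails, so the longest non-decreasing subsequence has length 8 (e.g. 3, 4, 7, 11, 11, 11, 18, 23).

8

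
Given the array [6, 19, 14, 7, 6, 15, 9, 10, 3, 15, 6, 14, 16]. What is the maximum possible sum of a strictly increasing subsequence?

Let S[i] be the best sum of a strictly increasing subsequence ending at i:
i:      1  2  3  4  5  6  7  8  9 10 11 12 13
a[i]:   6 19 14  7  6 15  9 10  3 15  6 14 16
S:      6 25 20 13  6 35 22 32  3 47  9 46 63
Maximum is 63 (e.g. 6 + 7 + 9 + 10 + 15 + 16).

63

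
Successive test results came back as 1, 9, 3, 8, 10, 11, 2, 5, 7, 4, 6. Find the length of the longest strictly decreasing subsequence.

4

Let dp[i] be the longest strictly decreasing subsequence ending at i:
i:      1  2  3  4  5  6  7  8  9 10 11
a[i]:   1  9  3  8 10 11  2  5  7  4  6
dp:     1  1  2  2  1  1  3  3  3  4  4
Maximum is 4.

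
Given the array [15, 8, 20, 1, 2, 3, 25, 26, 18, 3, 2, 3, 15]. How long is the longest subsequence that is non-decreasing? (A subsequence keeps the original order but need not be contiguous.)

Track the smallest tail for each achievable length (allowing ties):
15 → extends → [15]
8 → replaces 15 → [8]
20 → extends → [8, 20]
1 → replaces 8 → [1, 20]
2 → replaces 20 → [1, 2]
3 → extends → [1, 2, 3]
25 → extends → [1, 2, 3, 25]
26 → extends → [1, 2, 3, 25, 26]
18 → replaces 25 → [1, 2, 3, 18, 26]
3 → replaces 18 → [1, 2, 3, 3, 26]
2 → replaces 3 → [1, 2, 2, 3, 26]
3 → replaces 26 → [1, 2, 2, 3, 3]
15 → extends → [1, 2, 2, 3, 3, 15]
Six tails, so the longest non-decreasing subsequence has length 6 (e.g. 1, 2, 3, 3, 3, 15).

6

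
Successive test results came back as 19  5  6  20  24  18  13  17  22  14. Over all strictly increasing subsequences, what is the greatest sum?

Let S[i] be the best sum of a strictly increasing subsequence ending at i:
i:      1  2  3  4  5  6  7  8  9 10
a[i]:  19  5  6 20 24 18 13 17 22 14
S:     19  5 11 39 63 29 24 41 63 38
Maximum is 63 (e.g. 19 + 20 + 24).

63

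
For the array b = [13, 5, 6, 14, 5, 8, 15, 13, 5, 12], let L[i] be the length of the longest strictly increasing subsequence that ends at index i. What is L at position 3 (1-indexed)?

dp[i] = 1 + max{dp[j] : j<i, b[j]<b[i]} (or 1 if no such j):
i:      1  2  3  4  5  6  7  8  9 10
b[i]:  13  5  6 14  5  8 15 13  5 12
dp:     1  1  2  3  1  3  4  4  1  4
At index 3 the value is 2.

2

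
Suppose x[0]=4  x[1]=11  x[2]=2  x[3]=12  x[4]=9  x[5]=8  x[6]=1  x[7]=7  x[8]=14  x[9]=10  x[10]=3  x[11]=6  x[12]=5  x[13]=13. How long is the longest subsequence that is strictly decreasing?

Negate each value so 'decreasing' becomes 'increasing', then run patience tails on the negated sequence:
-4 → extends → [-4]
-11 → replaces -4 → [-11]
-2 → extends → [-11, -2]
-12 → replaces -11 → [-12, -2]
-9 → replaces -2 → [-12, -9]
-8 → extends → [-12, -9, -8]
-1 → extends → [-12, -9, -8, -1]
-7 → replaces -1 → [-12, -9, -8, -7]
-14 → replaces -12 → [-14, -9, -8, -7]
-10 → replaces -9 → [-14, -10, -8, -7]
-3 → extends → [-14, -10, -8, -7, -3]
-6 → replaces -3 → [-14, -10, -8, -7, -6]
-5 → extends → [-14, -10, -8, -7, -6, -5]
-13 → replaces -10 → [-14, -13, -8, -7, -6, -5]
Six tails, so the longest strictly decreasing subsequence of the original has length 6.

6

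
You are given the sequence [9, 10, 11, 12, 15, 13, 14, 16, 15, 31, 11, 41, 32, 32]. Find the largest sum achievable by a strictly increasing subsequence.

Let S[i] be the best sum of a strictly increasing subsequence ending at i:
i:       1   2   3   4   5   6   7   8   9  10  11  12  13  14
a[i]:    9  10  11  12  15  13  14  16  15  31  11  41  32  32
S:       9  19  30  42  57  55  69  85  84 116  30 157 148 148
Maximum is 157 (e.g. 9 + 10 + 11 + 12 + 13 + 14 + 16 + 31 + 41).

157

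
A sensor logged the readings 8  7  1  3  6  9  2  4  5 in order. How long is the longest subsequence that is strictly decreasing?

4

Let dp[i] be the longest strictly decreasing subsequence ending at i:
i:     1 2 3 4 5 6 7 8 9
a[i]:  8 7 1 3 6 9 2 4 5
dp:    1 2 3 3 3 1 4 4 4
Maximum is 4.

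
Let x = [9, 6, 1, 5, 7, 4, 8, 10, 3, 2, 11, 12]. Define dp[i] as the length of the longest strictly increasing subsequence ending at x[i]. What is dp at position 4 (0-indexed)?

3

dp[i] = 1 + max{dp[j] : j<i, x[j]<x[i]} (or 1 if no such j):
i:      0  1  2  3  4  5  6  7  8  9 10 11
x[i]:   9  6  1  5  7  4  8 10  3  2 11 12
dp:     1  1  1  2  3  2  4  5  2  2  6  7
At index 4 the value is 3.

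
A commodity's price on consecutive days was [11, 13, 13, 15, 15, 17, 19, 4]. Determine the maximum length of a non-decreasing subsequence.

7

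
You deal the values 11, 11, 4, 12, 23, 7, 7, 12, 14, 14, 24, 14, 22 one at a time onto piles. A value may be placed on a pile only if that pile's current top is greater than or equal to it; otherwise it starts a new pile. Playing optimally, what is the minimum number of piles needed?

5

Place each on the leftmost legal pile:
11 → new pile 1 (tops now [11])
11 → pile 1 (tops now [11])
4 → pile 1 (tops now [4])
12 → new pile 2 (tops now [4, 12])
23 → new pile 3 (tops now [4, 12, 23])
7 → pile 2 (tops now [4, 7, 23])
7 → pile 2 (tops now [4, 7, 23])
12 → pile 3 (tops now [4, 7, 12])
14 → new pile 4 (tops now [4, 7, 12, 14])
14 → pile 4 (tops now [4, 7, 12, 14])
24 → new pile 5 (tops now [4, 7, 12, 14, 24])
14 → pile 4 (tops now [4, 7, 12, 14, 24])
22 → pile 5 (tops now [4, 7, 12, 14, 22])
Five piles.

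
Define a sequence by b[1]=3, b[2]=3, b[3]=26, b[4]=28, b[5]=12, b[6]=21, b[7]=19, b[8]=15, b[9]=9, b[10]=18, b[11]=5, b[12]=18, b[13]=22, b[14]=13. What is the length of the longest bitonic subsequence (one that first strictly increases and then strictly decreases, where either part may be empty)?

8

inc[i] = longest strictly increasing subsequence ending at i; dec[i] = longest strictly decreasing subsequence starting at i:
i:      1  2  3  4  5  6  7  8  9 10 11 12 13 14
b[i]:   3  3 26 28 12 21 19 15  9 18  5 18 22 13
inc:    1  1  2  3  2  3  3  3  2  4  2  4  5  3
dec:    1  1  6  6  3  5  4  3  2  2  1  2  2  1
Best peak at i=4 (value 28): inc=3, dec=6, length 3+6−1 = 8.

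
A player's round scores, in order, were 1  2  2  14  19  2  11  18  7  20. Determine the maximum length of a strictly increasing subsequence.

Track the smallest tail for each achievable length (strict):
1 → extends → [1]
2 → extends → [1, 2]
2 → already a tail → [1, 2]
14 → extends → [1, 2, 14]
19 → extends → [1, 2, 14, 19]
2 → already a tail → [1, 2, 14, 19]
11 → replaces 14 → [1, 2, 11, 19]
18 → replaces 19 → [1, 2, 11, 18]
7 → replaces 11 → [1, 2, 7, 18]
20 → extends → [1, 2, 7, 18, 20]
Five tails, so the longest strictly increasing subsequence has length 5 (e.g. 1, 2, 14, 19, 20).

5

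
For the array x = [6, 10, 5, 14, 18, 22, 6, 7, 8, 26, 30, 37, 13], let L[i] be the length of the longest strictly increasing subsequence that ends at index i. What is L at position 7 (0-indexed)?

dp[i] = 1 + max{dp[j] : j<i, x[j]<x[i]} (or 1 if no such j):
i:      0  1  2  3  4  5  6  7  8  9 10 11 12
x[i]:   6 10  5 14 18 22  6  7  8 26 30 37 13
dp:     1  2  1  3  4  5  2  3  4  6  7  8  5
At index 7 the value is 3.

3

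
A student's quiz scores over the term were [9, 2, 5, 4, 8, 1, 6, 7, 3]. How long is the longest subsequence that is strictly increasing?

4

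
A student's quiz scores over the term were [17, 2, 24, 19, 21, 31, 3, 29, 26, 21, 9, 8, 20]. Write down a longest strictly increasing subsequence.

17, 19, 21, 31

Patience tails give the LIS length; then backtrack through the dp parents:
17 → extends → [17]
2 → replaces 17 → [2]
24 → extends → [2, 24]
19 → replaces 24 → [2, 19]
21 → extends → [2, 19, 21]
31 → extends → [2, 19, 21, 31]
3 → replaces 19 → [2, 3, 21, 31]
29 → replaces 31 → [2, 3, 21, 29]
26 → replaces 29 → [2, 3, 21, 26]
21 → already a tail → [2, 3, 21, 26]
9 → replaces 21 → [2, 3, 9, 26]
8 → replaces 9 → [2, 3, 8, 26]
20 → replaces 26 → [2, 3, 8, 20]
Length 4; one witness is 17, 19, 21, 31.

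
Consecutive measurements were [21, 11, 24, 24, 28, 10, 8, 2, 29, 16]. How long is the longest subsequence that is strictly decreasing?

Let dp[i] be the longest strictly decreasing subsequence ending at i:
i:      1  2  3  4  5  6  7  8  9 10
a[i]:  21 11 24 24 28 10  8  2 29 16
dp:     1  2  1  1  1  3  4  5  1  2
Maximum is 5.

5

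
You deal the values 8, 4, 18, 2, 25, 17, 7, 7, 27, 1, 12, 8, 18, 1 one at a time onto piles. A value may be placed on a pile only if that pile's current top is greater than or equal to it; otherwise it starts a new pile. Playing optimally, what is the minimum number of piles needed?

Place each on the leftmost legal pile:
8 → new pile 1 (tops now [8])
4 → pile 1 (tops now [4])
18 → new pile 2 (tops now [4, 18])
2 → pile 1 (tops now [2, 18])
25 → new pile 3 (tops now [2, 18, 25])
17 → pile 2 (tops now [2, 17, 25])
7 → pile 2 (tops now [2, 7, 25])
7 → pile 2 (tops now [2, 7, 25])
27 → new pile 4 (tops now [2, 7, 25, 27])
1 → pile 1 (tops now [1, 7, 25, 27])
12 → pile 3 (tops now [1, 7, 12, 27])
8 → pile 3 (tops now [1, 7, 8, 27])
18 → pile 4 (tops now [1, 7, 8, 18])
1 → pile 1 (tops now [1, 7, 8, 18])
Four piles.

4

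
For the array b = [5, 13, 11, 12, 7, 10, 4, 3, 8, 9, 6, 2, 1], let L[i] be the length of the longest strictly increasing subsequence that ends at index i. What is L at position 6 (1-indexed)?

3

dp[i] = 1 + max{dp[j] : j<i, b[j]<b[i]} (or 1 if no such j):
i:      1  2  3  4  5  6  7  8  9 10 11 12 13
b[i]:   5 13 11 12  7 10  4  3  8  9  6  2  1
dp:     1  2  2  3  2  3  1  1  3  4  2  1  1
At index 6 the value is 3.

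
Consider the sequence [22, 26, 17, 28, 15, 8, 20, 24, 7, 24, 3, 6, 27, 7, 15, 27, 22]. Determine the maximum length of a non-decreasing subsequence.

Let dp[i] be the length of the longest such subsequence ending at index i:
i:      1  2  3  4  5  6  7  8  9 10 11 12 13 14 15 16 17
a[i]:  22 26 17 28 15  8 20 24  7 24  3  6 27  7 15 27 22
dp:     1  2  1  3  1  1  2  3  1  4  1  2  5  3  4  6  5
Maximum dp value is 6.

6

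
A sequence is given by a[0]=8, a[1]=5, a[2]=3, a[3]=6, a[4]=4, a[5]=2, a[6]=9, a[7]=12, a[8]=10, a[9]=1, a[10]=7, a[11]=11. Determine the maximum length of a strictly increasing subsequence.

5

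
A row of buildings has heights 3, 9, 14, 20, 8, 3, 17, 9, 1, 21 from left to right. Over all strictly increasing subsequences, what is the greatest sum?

Let S[i] be the best sum of a strictly increasing subsequence ending at i:
i:      1  2  3  4  5  6  7  8  9 10
a[i]:   3  9 14 20  8  3 17  9  1 21
S:      3 12 26 46 11  3 43 20  1 67
Maximum is 67 (e.g. 3 + 9 + 14 + 20 + 21).

67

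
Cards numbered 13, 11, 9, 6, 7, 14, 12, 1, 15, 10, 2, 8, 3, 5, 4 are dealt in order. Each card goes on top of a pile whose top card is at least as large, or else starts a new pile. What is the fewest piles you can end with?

Place each on the leftmost legal pile:
13 → new pile 1 (tops now [13])
11 → pile 1 (tops now [11])
9 → pile 1 (tops now [9])
6 → pile 1 (tops now [6])
7 → new pile 2 (tops now [6, 7])
14 → new pile 3 (tops now [6, 7, 14])
12 → pile 3 (tops now [6, 7, 12])
1 → pile 1 (tops now [1, 7, 12])
15 → new pile 4 (tops now [1, 7, 12, 15])
10 → pile 3 (tops now [1, 7, 10, 15])
2 → pile 2 (tops now [1, 2, 10, 15])
8 → pile 3 (tops now [1, 2, 8, 15])
3 → pile 3 (tops now [1, 2, 3, 15])
5 → pile 4 (tops now [1, 2, 3, 5])
4 → pile 4 (tops now [1, 2, 3, 4])
Four piles.

4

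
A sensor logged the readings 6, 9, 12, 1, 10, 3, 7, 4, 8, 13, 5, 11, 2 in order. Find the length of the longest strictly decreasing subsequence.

5

Negate each value so 'decreasing' becomes 'increasing', then run patience tails on the negated sequence:
-6 → extends → [-6]
-9 → replaces -6 → [-9]
-12 → replaces -9 → [-12]
-1 → extends → [-12, -1]
-10 → replaces -1 → [-12, -10]
-3 → extends → [-12, -10, -3]
-7 → replaces -3 → [-12, -10, -7]
-4 → extends → [-12, -10, -7, -4]
-8 → replaces -7 → [-12, -10, -8, -4]
-13 → replaces -12 → [-13, -10, -8, -4]
-5 → replaces -4 → [-13, -10, -8, -5]
-11 → replaces -10 → [-13, -11, -8, -5]
-2 → extends → [-13, -11, -8, -5, -2]
Five tails, so the longest strictly decreasing subsequence of the original has length 5.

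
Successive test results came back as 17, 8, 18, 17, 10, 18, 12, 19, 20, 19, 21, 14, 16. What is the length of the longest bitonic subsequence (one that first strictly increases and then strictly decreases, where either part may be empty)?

inc[i] = longest strictly increasing subsequence ending at i; dec[i] = longest strictly decreasing subsequence starting at i:
i:      1  2  3  4  5  6  7  8  9 10 11 12 13
a[i]:  17  8 18 17 10 18 12 19 20 19 21 14 16
inc:    1  1  2  2  2  3  3  4  5  4  6  4  5
dec:    2  1  3  2  1  2  1  2  3  2  2  1  1
Best peak at i=9 (value 20): inc=5, dec=3, length 5+3−1 = 7.

7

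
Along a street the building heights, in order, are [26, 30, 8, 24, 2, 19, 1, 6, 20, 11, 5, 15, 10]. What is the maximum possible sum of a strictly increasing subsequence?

56

Let S[i] be the best sum of a strictly increasing subsequence ending at i:
i:      1  2  3  4  5  6  7  8  9 10 11 12 13
a[i]:  26 30  8 24  2 19  1  6 20 11  5 15 10
S:     26 56  8 32  2 27  1  8 47 19  7 34 18
Maximum is 56 (e.g. 26 + 30).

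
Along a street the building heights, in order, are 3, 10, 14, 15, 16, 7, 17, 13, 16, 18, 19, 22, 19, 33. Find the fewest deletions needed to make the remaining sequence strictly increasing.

Fewest deletions = n − (longest strictly increasing subsequence).
i:      1  2  3  4  5  6  7  8  9 10 11 12 13 14
a[i]:   3 10 14 15 16  7 17 13 16 18 19 22 19 33
dp:     1  2  3  4  5  2  6  3  5  7  8  9  8 10
max dp = 10, so deletions = 14 − 10 = 4.

4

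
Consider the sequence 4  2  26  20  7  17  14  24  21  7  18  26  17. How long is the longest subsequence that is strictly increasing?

5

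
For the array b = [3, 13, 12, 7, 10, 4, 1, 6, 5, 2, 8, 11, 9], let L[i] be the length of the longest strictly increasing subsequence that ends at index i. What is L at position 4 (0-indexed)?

dp[i] = 1 + max{dp[j] : j<i, b[j]<b[i]} (or 1 if no such j):
i:      0  1  2  3  4  5  6  7  8  9 10 11 12
b[i]:   3 13 12  7 10  4  1  6  5  2  8 11  9
dp:     1  2  2  2  3  2  1  3  3  2  4  5  5
At index 4 the value is 3.

3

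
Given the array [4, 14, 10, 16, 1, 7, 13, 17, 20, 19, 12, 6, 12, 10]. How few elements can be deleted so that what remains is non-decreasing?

9

Fewest deletions = n − (longest non-decreasing subsequence).
i:      1  2  3  4  5  6  7  8  9 10 11 12 13 14
a[i]:   4 14 10 16  1  7 13 17 20 19 12  6 12 10
dp:     1  2  2  3  1  2  3  4  5  5  3  2  4  3
max dp = 5, so deletions = 14 − 5 = 9.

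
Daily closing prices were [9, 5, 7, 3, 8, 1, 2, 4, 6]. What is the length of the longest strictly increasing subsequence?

Track the smallest tail for each achievable length (strict):
9 → extends → [9]
5 → replaces 9 → [5]
7 → extends → [5, 7]
3 → replaces 5 → [3, 7]
8 → extends → [3, 7, 8]
1 → replaces 3 → [1, 7, 8]
2 → replaces 7 → [1, 2, 8]
4 → replaces 8 → [1, 2, 4]
6 → extends → [1, 2, 4, 6]
Four tails, so the longest strictly increasing subsequence has length 4 (e.g. 1, 2, 4, 6).

4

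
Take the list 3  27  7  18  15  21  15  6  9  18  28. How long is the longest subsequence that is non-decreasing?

6

Let dp[i] be the length of the longest such subsequence ending at index i:
i:      1  2  3  4  5  6  7  8  9 10 11
a[i]:   3 27  7 18 15 21 15  6  9 18 28
dp:     1  2  2  3  3  4  4  2  3  5  6
Maximum dp value is 6.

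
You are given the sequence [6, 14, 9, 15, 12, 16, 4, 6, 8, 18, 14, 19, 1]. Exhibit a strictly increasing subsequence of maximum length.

6, 14, 15, 16, 18, 19

Patience tails give the LIS length; then backtrack through the dp parents:
6 → extends → [6]
14 → extends → [6, 14]
9 → replaces 14 → [6, 9]
15 → extends → [6, 9, 15]
12 → replaces 15 → [6, 9, 12]
16 → extends → [6, 9, 12, 16]
4 → replaces 6 → [4, 9, 12, 16]
6 → replaces 9 → [4, 6, 12, 16]
8 → replaces 12 → [4, 6, 8, 16]
18 → extends → [4, 6, 8, 16, 18]
14 → replaces 16 → [4, 6, 8, 14, 18]
19 → extends → [4, 6, 8, 14, 18, 19]
1 → replaces 4 → [1, 6, 8, 14, 18, 19]
Length 6; one witness is 6, 14, 15, 16, 18, 19.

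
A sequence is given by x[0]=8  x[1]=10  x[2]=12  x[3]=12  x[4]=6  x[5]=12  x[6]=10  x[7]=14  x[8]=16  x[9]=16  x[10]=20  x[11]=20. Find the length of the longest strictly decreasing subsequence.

2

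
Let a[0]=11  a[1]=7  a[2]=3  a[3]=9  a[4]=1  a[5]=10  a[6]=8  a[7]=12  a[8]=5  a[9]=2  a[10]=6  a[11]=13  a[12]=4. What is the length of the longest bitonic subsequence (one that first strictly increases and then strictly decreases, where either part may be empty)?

6

inc[i] = longest strictly increasing subsequence ending at i; dec[i] = longest strictly decreasing subsequence starting at i:
i:      0  1  2  3  4  5  6  7  8  9 10 11 12
a[i]:  11  7  3  9  1 10  8 12  5  2  6 13  4
inc:    1  1  1  2  1  3  2  4  2  2  3  5  3
dec:    5  3  2  4  1  4  3  3  2  1  2  2  1
Best peak at i=5 (value 10): inc=3, dec=4, length 3+4−1 = 6.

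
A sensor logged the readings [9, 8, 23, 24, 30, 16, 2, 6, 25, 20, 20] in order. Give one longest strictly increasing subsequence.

Patience tails give the LIS length; then backtrack through the dp parents:
9 → extends → [9]
8 → replaces 9 → [8]
23 → extends → [8, 23]
24 → extends → [8, 23, 24]
30 → extends → [8, 23, 24, 30]
16 → replaces 23 → [8, 16, 24, 30]
2 → replaces 8 → [2, 16, 24, 30]
6 → replaces 16 → [2, 6, 24, 30]
25 → replaces 30 → [2, 6, 24, 25]
20 → replaces 24 → [2, 6, 20, 25]
20 → already a tail → [2, 6, 20, 25]
Length 4; one witness is 9, 23, 24, 30.

9, 23, 24, 30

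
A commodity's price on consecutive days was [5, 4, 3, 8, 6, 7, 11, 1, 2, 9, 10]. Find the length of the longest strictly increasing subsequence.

Track the smallest tail for each achievable length (strict):
5 → extends → [5]
4 → replaces 5 → [4]
3 → replaces 4 → [3]
8 → extends → [3, 8]
6 → replaces 8 → [3, 6]
7 → extends → [3, 6, 7]
11 → extends → [3, 6, 7, 11]
1 → replaces 3 → [1, 6, 7, 11]
2 → replaces 6 → [1, 2, 7, 11]
9 → replaces 11 → [1, 2, 7, 9]
10 → extends → [1, 2, 7, 9, 10]
Five tails, so the longest strictly increasing subsequence has length 5 (e.g. 5, 6, 7, 9, 10).

5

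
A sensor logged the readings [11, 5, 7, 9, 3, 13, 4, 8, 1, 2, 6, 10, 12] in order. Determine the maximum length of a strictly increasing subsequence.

5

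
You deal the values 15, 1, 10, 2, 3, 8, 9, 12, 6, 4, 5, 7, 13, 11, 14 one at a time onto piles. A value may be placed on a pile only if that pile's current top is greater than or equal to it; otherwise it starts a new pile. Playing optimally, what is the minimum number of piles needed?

8

Place each on the leftmost legal pile:
15 → new pile 1 (tops now [15])
1 → pile 1 (tops now [1])
10 → new pile 2 (tops now [1, 10])
2 → pile 2 (tops now [1, 2])
3 → new pile 3 (tops now [1, 2, 3])
8 → new pile 4 (tops now [1, 2, 3, 8])
9 → new pile 5 (tops now [1, 2, 3, 8, 9])
12 → new pile 6 (tops now [1, 2, 3, 8, 9, 12])
6 → pile 4 (tops now [1, 2, 3, 6, 9, 12])
4 → pile 4 (tops now [1, 2, 3, 4, 9, 12])
5 → pile 5 (tops now [1, 2, 3, 4, 5, 12])
7 → pile 6 (tops now [1, 2, 3, 4, 5, 7])
13 → new pile 7 (tops now [1, 2, 3, 4, 5, 7, 13])
11 → pile 7 (tops now [1, 2, 3, 4, 5, 7, 11])
14 → new pile 8 (tops now [1, 2, 3, 4, 5, 7, 11, 14])
Eight piles.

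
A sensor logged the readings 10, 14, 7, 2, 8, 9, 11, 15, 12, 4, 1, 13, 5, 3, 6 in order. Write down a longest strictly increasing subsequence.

Patience tails give the LIS length; then backtrack through the dp parents:
10 → extends → [10]
14 → extends → [10, 14]
7 → replaces 10 → [7, 14]
2 → replaces 7 → [2, 14]
8 → replaces 14 → [2, 8]
9 → extends → [2, 8, 9]
11 → extends → [2, 8, 9, 11]
15 → extends → [2, 8, 9, 11, 15]
12 → replaces 15 → [2, 8, 9, 11, 12]
4 → replaces 8 → [2, 4, 9, 11, 12]
1 → replaces 2 → [1, 4, 9, 11, 12]
13 → extends → [1, 4, 9, 11, 12, 13]
5 → replaces 9 → [1, 4, 5, 11, 12, 13]
3 → replaces 4 → [1, 3, 5, 11, 12, 13]
6 → replaces 11 → [1, 3, 5, 6, 12, 13]
Length 6; one witness is 7, 8, 9, 11, 12, 13.

7, 8, 9, 11, 12, 13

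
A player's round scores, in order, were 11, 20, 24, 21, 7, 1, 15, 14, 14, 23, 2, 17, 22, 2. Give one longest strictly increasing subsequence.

Patience tails give the LIS length; then backtrack through the dp parents:
11 → extends → [11]
20 → extends → [11, 20]
24 → extends → [11, 20, 24]
21 → replaces 24 → [11, 20, 21]
7 → replaces 11 → [7, 20, 21]
1 → replaces 7 → [1, 20, 21]
15 → replaces 20 → [1, 15, 21]
14 → replaces 15 → [1, 14, 21]
14 → already a tail → [1, 14, 21]
23 → extends → [1, 14, 21, 23]
2 → replaces 14 → [1, 2, 21, 23]
17 → replaces 21 → [1, 2, 17, 23]
22 → replaces 23 → [1, 2, 17, 22]
2 → already a tail → [1, 2, 17, 22]
Length 4; one witness is 11, 20, 21, 23.

11, 20, 21, 23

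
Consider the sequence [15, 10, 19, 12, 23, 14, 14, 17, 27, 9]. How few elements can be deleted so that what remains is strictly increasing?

Fewest deletions = n − (longest strictly increasing subsequence).
Patience tails:
15 → extends → [15]
10 → replaces 15 → [10]
19 → extends → [10, 19]
12 → replaces 19 → [10, 12]
23 → extends → [10, 12, 23]
14 → replaces 23 → [10, 12, 14]
14 → already a tail → [10, 12, 14]
17 → extends → [10, 12, 14, 17]
27 → extends → [10, 12, 14, 17, 27]
9 → replaces 10 → [9, 12, 14, 17, 27]
Longest strictly increasing subsequence has length 5, so deletions = 10 − 5 = 5.

5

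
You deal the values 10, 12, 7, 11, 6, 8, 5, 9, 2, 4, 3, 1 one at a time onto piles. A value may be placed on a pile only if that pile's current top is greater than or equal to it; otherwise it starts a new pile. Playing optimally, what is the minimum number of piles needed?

Place each on the leftmost legal pile:
10 → new pile 1 (tops now [10])
12 → new pile 2 (tops now [10, 12])
7 → pile 1 (tops now [7, 12])
11 → pile 2 (tops now [7, 11])
6 → pile 1 (tops now [6, 11])
8 → pile 2 (tops now [6, 8])
5 → pile 1 (tops now [5, 8])
9 → new pile 3 (tops now [5, 8, 9])
2 → pile 1 (tops now [2, 8, 9])
4 → pile 2 (tops now [2, 4, 9])
3 → pile 2 (tops now [2, 3, 9])
1 → pile 1 (tops now [1, 3, 9])
Three piles.

3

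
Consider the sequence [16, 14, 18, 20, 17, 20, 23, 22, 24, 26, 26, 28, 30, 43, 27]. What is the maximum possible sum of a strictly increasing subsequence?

228

Let S[i] be the best sum of a strictly increasing subsequence ending at i:
i:       1   2   3   4   5   6   7   8   9  10  11  12  13  14  15
a[i]:   16  14  18  20  17  20  23  22  24  26  26  28  30  43  27
S:      16  14  34  54  33  54  77  76 101 127 127 155 185 228 154
Maximum is 228 (e.g. 16 + 18 + 20 + 23 + 24 + 26 + 28 + 30 + 43).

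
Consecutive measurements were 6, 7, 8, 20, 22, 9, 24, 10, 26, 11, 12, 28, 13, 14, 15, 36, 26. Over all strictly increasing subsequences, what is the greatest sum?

177

Let S[i] be the best sum of a strictly increasing subsequence ending at i:
i:       1   2   3   4   5   6   7   8   9  10  11  12  13  14  15  16  17
a[i]:    6   7   8  20  22   9  24  10  26  11  12  28  13  14  15  36  26
S:       6  13  21  41  63  30  87  40 113  51  63 141  76  90 105 177 131
Maximum is 177 (e.g. 6 + 7 + 8 + 20 + 22 + 24 + 26 + 28 + 36).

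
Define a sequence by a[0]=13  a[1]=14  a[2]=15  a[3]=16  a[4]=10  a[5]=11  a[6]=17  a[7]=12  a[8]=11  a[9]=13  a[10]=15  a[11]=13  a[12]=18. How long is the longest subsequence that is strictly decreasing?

Negate each value so 'decreasing' becomes 'increasing', then run patience tails on the negated sequence:
-13 → extends → [-13]
-14 → replaces -13 → [-14]
-15 → replaces -14 → [-15]
-16 → replaces -15 → [-16]
-10 → extends → [-16, -10]
-11 → replaces -10 → [-16, -11]
-17 → replaces -16 → [-17, -11]
-12 → replaces -11 → [-17, -12]
-11 → extends → [-17, -12, -11]
-13 → replaces -12 → [-17, -13, -11]
-15 → replaces -13 → [-17, -15, -11]
-13 → replaces -11 → [-17, -15, -13]
-18 → replaces -17 → [-18, -15, -13]
Three tails, so the longest strictly decreasing subsequence of the original has length 3.

3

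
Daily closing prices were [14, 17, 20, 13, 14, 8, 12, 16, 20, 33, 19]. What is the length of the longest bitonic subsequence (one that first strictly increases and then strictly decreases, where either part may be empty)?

6

inc[i] = longest strictly increasing subsequence ending at i; dec[i] = longest strictly decreasing subsequence starting at i:
i:      1  2  3  4  5  6  7  8  9 10 11
a[i]:  14 17 20 13 14  8 12 16 20 33 19
inc:    1  2  3  1  2  1  2  3  4  5  4
dec:    3  3  3  2  2  1  1  1  2  2  1
Best peak at i=10 (value 33): inc=5, dec=2, length 5+2−1 = 6.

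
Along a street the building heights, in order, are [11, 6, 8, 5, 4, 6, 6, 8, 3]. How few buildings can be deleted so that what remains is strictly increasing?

6

Fewest deletions = n − (longest strictly increasing subsequence).
Patience tails:
11 → extends → [11]
6 → replaces 11 → [6]
8 → extends → [6, 8]
5 → replaces 6 → [5, 8]
4 → replaces 5 → [4, 8]
6 → replaces 8 → [4, 6]
6 → already a tail → [4, 6]
8 → extends → [4, 6, 8]
3 → replaces 4 → [3, 6, 8]
Longest strictly increasing subsequence has length 3, so deletions = 9 − 3 = 6.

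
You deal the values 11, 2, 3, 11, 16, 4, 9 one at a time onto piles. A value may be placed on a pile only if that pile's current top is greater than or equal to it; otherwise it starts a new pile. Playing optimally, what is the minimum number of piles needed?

4

The minimum number of non-increasing subsequences covering a sequence equals the length of its longest strictly increasing subsequence.
LIS length is 4 (e.g. 2, 3, 11, 16), so 4 piles are needed.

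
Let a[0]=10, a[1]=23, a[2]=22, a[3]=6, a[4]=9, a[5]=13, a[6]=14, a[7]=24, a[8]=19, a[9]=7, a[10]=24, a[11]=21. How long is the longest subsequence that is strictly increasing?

6

Let dp[i] be the length of the longest such subsequence ending at index i:
i:      0  1  2  3  4  5  6  7  8  9 10 11
a[i]:  10 23 22  6  9 13 14 24 19  7 24 21
dp:     1  2  2  1  2  3  4  5  5  2  6  6
Maximum dp value is 6.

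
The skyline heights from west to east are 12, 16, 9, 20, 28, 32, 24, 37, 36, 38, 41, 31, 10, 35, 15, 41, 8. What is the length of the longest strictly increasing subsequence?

Track the smallest tail for each achievable length (strict):
12 → extends → [12]
16 → extends → [12, 16]
9 → replaces 12 → [9, 16]
20 → extends → [9, 16, 20]
28 → extends → [9, 16, 20, 28]
32 → extends → [9, 16, 20, 28, 32]
24 → replaces 28 → [9, 16, 20, 24, 32]
37 → extends → [9, 16, 20, 24, 32, 37]
36 → replaces 37 → [9, 16, 20, 24, 32, 36]
38 → extends → [9, 16, 20, 24, 32, 36, 38]
41 → extends → [9, 16, 20, 24, 32, 36, 38, 41]
31 → replaces 32 → [9, 16, 20, 24, 31, 36, 38, 41]
10 → replaces 16 → [9, 10, 20, 24, 31, 36, 38, 41]
35 → replaces 36 → [9, 10, 20, 24, 31, 35, 38, 41]
15 → replaces 20 → [9, 10, 15, 24, 31, 35, 38, 41]
41 → already a tail → [9, 10, 15, 24, 31, 35, 38, 41]
8 → replaces 9 → [8, 10, 15, 24, 31, 35, 38, 41]
Eight tails, so the longest strictly increasing subsequence has length 8 (e.g. 12, 16, 20, 28, 32, 37, 38, 41).

8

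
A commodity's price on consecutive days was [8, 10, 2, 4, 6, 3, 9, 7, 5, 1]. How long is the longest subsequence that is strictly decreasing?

5

Negate each value so 'decreasing' becomes 'increasing', then run patience tails on the negated sequence:
-8 → extends → [-8]
-10 → replaces -8 → [-10]
-2 → extends → [-10, -2]
-4 → replaces -2 → [-10, -4]
-6 → replaces -4 → [-10, -6]
-3 → extends → [-10, -6, -3]
-9 → replaces -6 → [-10, -9, -3]
-7 → replaces -3 → [-10, -9, -7]
-5 → extends → [-10, -9, -7, -5]
-1 → extends → [-10, -9, -7, -5, -1]
Five tails, so the longest strictly decreasing subsequence of the original has length 5.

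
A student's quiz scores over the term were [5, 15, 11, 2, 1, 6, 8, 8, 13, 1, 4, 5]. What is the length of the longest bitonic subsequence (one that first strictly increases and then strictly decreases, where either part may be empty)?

inc[i] = longest strictly increasing subsequence ending at i; dec[i] = longest strictly decreasing subsequence starting at i:
i:      1  2  3  4  5  6  7  8  9 10 11 12
a[i]:   5 15 11  2  1  6  8  8 13  1  4  5
inc:    1  2  2  1  1  2  3  3  4  1  2  3
dec:    3  4  3  2  1  2  2  2  2  1  1  1
Best peak at i=2 (value 15): inc=2, dec=4, length 2+4−1 = 5.

5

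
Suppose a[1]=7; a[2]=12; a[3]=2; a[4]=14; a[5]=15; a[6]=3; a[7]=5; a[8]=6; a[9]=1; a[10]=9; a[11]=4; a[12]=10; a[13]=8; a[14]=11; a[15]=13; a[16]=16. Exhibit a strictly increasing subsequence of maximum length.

2, 3, 5, 6, 9, 10, 11, 13, 16

Patience tails give the LIS length; then backtrack through the dp parents:
7 → extends → [7]
12 → extends → [7, 12]
2 → replaces 7 → [2, 12]
14 → extends → [2, 12, 14]
15 → extends → [2, 12, 14, 15]
3 → replaces 12 → [2, 3, 14, 15]
5 → replaces 14 → [2, 3, 5, 15]
6 → replaces 15 → [2, 3, 5, 6]
1 → replaces 2 → [1, 3, 5, 6]
9 → extends → [1, 3, 5, 6, 9]
4 → replaces 5 → [1, 3, 4, 6, 9]
10 → extends → [1, 3, 4, 6, 9, 10]
8 → replaces 9 → [1, 3, 4, 6, 8, 10]
11 → extends → [1, 3, 4, 6, 8, 10, 11]
13 → extends → [1, 3, 4, 6, 8, 10, 11, 13]
16 → extends → [1, 3, 4, 6, 8, 10, 11, 13, 16]
Length 9; one witness is 2, 3, 5, 6, 9, 10, 11, 13, 16.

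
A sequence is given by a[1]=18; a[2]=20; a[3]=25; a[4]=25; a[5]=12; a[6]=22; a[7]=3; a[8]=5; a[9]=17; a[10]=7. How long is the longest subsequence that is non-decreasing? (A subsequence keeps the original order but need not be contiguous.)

Let dp[i] be the length of the longest such subsequence ending at index i:
i:      1  2  3  4  5  6  7  8  9 10
a[i]:  18 20 25 25 12 22  3  5 17  7
dp:     1  2  3  4  1  3  1  2  3  3
Maximum dp value is 4.

4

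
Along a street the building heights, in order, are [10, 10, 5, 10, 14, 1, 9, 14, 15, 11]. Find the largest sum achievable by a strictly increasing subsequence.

44

Let S[i] be the best sum of a strictly increasing subsequence ending at i:
i:      1  2  3  4  5  6  7  8  9 10
a[i]:  10 10  5 10 14  1  9 14 15 11
S:     10 10  5 15 29  1 14 29 44 26
Maximum is 44 (e.g. 5 + 10 + 14 + 15).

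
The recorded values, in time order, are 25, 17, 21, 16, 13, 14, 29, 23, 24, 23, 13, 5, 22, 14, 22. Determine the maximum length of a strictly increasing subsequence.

4

Let dp[i] be the length of the longest such subsequence ending at index i:
i:      1  2  3  4  5  6  7  8  9 10 11 12 13 14 15
a[i]:  25 17 21 16 13 14 29 23 24 23 13  5 22 14 22
dp:     1  1  2  1  1  2  3  3  4  3  1  1  3  2  3
Maximum dp value is 4.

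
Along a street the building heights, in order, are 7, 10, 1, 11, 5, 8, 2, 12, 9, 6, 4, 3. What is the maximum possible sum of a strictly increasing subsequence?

40

Let S[i] be the best sum of a strictly increasing subsequence ending at i:
i:      1  2  3  4  5  6  7  8  9 10 11 12
a[i]:   7 10  1 11  5  8  2 12  9  6  4  3
S:      7 17  1 28  6 15  3 40 24 12  7  6
Maximum is 40 (e.g. 7 + 10 + 11 + 12).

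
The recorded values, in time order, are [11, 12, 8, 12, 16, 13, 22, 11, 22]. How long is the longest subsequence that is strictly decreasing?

3

Let dp[i] be the longest strictly decreasing subsequence ending at i:
i:      1  2  3  4  5  6  7  8  9
a[i]:  11 12  8 12 16 13 22 11 22
dp:     1  1  2  1  1  2  1  3  1
Maximum is 3.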